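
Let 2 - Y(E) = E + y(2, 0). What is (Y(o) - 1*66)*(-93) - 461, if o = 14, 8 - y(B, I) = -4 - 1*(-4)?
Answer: 7537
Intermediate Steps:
y(B, I) = 8 (y(B, I) = 8 - (-4 - 1*(-4)) = 8 - (-4 + 4) = 8 - 1*0 = 8 + 0 = 8)
Y(E) = -6 - E (Y(E) = 2 - (E + 8) = 2 - (8 + E) = 2 + (-8 - E) = -6 - E)
(Y(o) - 1*66)*(-93) - 461 = ((-6 - 1*14) - 1*66)*(-93) - 461 = ((-6 - 14) - 66)*(-93) - 461 = (-20 - 66)*(-93) - 461 = -86*(-93) - 461 = 7998 - 461 = 7537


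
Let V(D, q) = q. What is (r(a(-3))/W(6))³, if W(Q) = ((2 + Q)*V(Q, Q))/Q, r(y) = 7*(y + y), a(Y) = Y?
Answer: -9261/64 ≈ -144.70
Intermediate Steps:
r(y) = 14*y (r(y) = 7*(2*y) = 14*y)
W(Q) = 2 + Q (W(Q) = ((2 + Q)*Q)/Q = (Q*(2 + Q))/Q = 2 + Q)
(r(a(-3))/W(6))³ = ((14*(-3))/(2 + 6))³ = (-42/8)³ = (-42*⅛)³ = (-21/4)³ = -9261/64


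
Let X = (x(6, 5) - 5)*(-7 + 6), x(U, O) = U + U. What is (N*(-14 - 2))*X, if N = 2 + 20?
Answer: 2464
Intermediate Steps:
x(U, O) = 2*U
N = 22
X = -7 (X = (2*6 - 5)*(-7 + 6) = (12 - 5)*(-1) = 7*(-1) = -7)
(N*(-14 - 2))*X = (22*(-14 - 2))*(-7) = (22*(-16))*(-7) = -352*(-7) = 2464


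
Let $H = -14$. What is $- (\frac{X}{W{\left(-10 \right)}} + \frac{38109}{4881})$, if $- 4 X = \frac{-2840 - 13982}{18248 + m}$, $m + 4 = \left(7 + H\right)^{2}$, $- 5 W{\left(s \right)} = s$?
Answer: $- \frac{943188613}{119050844} \approx -7.9226$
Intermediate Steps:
$W{\left(s \right)} = - \frac{s}{5}$
$m = 45$ ($m = -4 + \left(7 - 14\right)^{2} = -4 + \left(-7\right)^{2} = -4 + 49 = 45$)
$X = \frac{8411}{36586}$ ($X = - \frac{\left(-2840 - 13982\right) \frac{1}{18248 + 45}}{4} = - \frac{\left(-16822\right) \frac{1}{18293}}{4} = \left(- \frac{1}{4}\right) \left(- \frac{16822}{18293}\right) = \frac{8411}{36586} \approx 0.2299$)
$- (\frac{X}{W{\left(-10 \right)}} + \frac{38109}{4881}) = - (\frac{8411}{36586 \left(\left(- \frac{1}{5}\right) \left(-10\right)\right)} + \frac{38109}{4881}) = - (\frac{8411}{36586 \cdot 2} + 38109 \cdot \frac{1}{4881}) = - (\frac{8411}{36586} \cdot \frac{1}{2} + \frac{12703}{1627}) = - (\frac{8411}{73172} + \frac{12703}{1627}) = \left(-1\right) \frac{943188613}{119050844} = - \frac{943188613}{119050844}$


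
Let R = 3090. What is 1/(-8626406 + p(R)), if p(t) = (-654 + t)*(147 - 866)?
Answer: -1/10377890 ≈ -9.6359e-8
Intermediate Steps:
p(t) = 470226 - 719*t (p(t) = (-654 + t)*(-719) = 470226 - 719*t)
1/(-8626406 + p(R)) = 1/(-8626406 + (470226 - 719*3090)) = 1/(-8626406 + (470226 - 2221710)) = 1/(-8626406 - 1751484) = 1/(-10377890) = -1/10377890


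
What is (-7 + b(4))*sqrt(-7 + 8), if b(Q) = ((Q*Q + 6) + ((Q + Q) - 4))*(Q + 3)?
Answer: 175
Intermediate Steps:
b(Q) = (3 + Q)*(2 + Q**2 + 2*Q) (b(Q) = ((Q**2 + 6) + (2*Q - 4))*(3 + Q) = ((6 + Q**2) + (-4 + 2*Q))*(3 + Q) = (2 + Q**2 + 2*Q)*(3 + Q) = (3 + Q)*(2 + Q**2 + 2*Q))
(-7 + b(4))*sqrt(-7 + 8) = (-7 + (6 + 4**3 + 5*4**2 + 8*4))*sqrt(-7 + 8) = (-7 + (6 + 64 + 5*16 + 32))*sqrt(1) = (-7 + (6 + 64 + 80 + 32))*1 = (-7 + 182)*1 = 175*1 = 175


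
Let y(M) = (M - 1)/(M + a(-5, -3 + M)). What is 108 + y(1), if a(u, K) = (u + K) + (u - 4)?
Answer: 108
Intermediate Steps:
a(u, K) = -4 + K + 2*u (a(u, K) = (K + u) + (-4 + u) = -4 + K + 2*u)
y(M) = (-1 + M)/(-17 + 2*M) (y(M) = (M - 1)/(M + (-4 + (-3 + M) + 2*(-5))) = (-1 + M)/(M + (-4 + (-3 + M) - 10)) = (-1 + M)/(M + (-17 + M)) = (-1 + M)/(-17 + 2*M))
108 + y(1) = 108 + (-1 + 1)/(-17 + 2*1) = 108 + 0/(-17 + 2) = 108 + 0/(-15) = 108 - 1/15*0 = 108 + 0 = 108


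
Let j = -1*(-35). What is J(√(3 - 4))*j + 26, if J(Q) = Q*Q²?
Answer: 26 - 35*I ≈ 26.0 - 35.0*I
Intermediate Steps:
j = 35
J(Q) = Q³
J(√(3 - 4))*j + 26 = (√(3 - 4))³*35 + 26 = (√(-1))³*35 + 26 = I³*35 + 26 = -I*35 + 26 = -35*I + 26 = 26 - 35*I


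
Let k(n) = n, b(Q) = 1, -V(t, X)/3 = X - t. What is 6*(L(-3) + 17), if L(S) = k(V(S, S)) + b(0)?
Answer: 108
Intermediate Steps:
V(t, X) = -3*X + 3*t (V(t, X) = -3*(X - t) = -3*X + 3*t)
L(S) = 1 (L(S) = (-3*S + 3*S) + 1 = 0 + 1 = 1)
6*(L(-3) + 17) = 6*(1 + 17) = 6*18 = 108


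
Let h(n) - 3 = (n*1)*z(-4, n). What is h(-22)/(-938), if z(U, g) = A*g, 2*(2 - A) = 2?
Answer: -487/938 ≈ -0.51919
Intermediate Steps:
A = 1 (A = 2 - ½*2 = 2 - 1 = 1)
z(U, g) = g (z(U, g) = 1*g = g)
h(n) = 3 + n² (h(n) = 3 + (n*1)*n = 3 + n*n = 3 + n²)
h(-22)/(-938) = (3 + (-22)²)/(-938) = (3 + 484)*(-1/938) = 487*(-1/938) = -487/938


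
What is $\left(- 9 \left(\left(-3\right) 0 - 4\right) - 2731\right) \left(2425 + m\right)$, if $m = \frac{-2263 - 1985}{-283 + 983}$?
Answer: $- \frac{32595101}{5} \approx -6.519 \cdot 10^{6}$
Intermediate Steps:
$m = - \frac{1062}{175}$ ($m = - \frac{4248}{700} = \left(-4248\right) \frac{1}{700} = - \frac{1062}{175} \approx -6.0686$)
$\left(- 9 \left(\left(-3\right) 0 - 4\right) - 2731\right) \left(2425 + m\right) = \left(- 9 \left(\left(-3\right) 0 - 4\right) - 2731\right) \left(2425 - \frac{1062}{175}\right) = \left(- 9 \left(0 - 4\right) - 2731\right) \frac{423313}{175} = \left(\left(-9\right) \left(-4\right) - 2731\right) \frac{423313}{175} = \left(36 - 2731\right) \frac{423313}{175} = \left(-2695\right) \frac{423313}{175} = - \frac{32595101}{5}$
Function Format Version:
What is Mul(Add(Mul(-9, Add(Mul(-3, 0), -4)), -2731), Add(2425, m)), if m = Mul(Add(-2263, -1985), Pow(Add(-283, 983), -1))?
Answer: Rational(-32595101, 5) ≈ -6.5190e+6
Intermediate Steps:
m = Rational(-1062, 175) (m = Mul(-4248, Pow(700, -1)) = Mul(-4248, Rational(1, 700)) = Rational(-1062, 175) ≈ -6.0686)
Mul(Add(Mul(-9, Add(Mul(-3, 0), -4)), -2731), Add(2425, m)) = Mul(Add(Mul(-9, Add(Mul(-3, 0), -4)), -2731), Add(2425, Rational(-1062, 175))) = Mul(Add(Mul(-9, Add(0, -4)), -2731), Rational(423313, 175)) = Mul(Add(Mul(-9, -4), -2731), Rational(423313, 175)) = Mul(Add(36, -2731), Rational(423313, 175)) = Mul(-2695, Rational(423313, 175)) = Rational(-32595101, 5)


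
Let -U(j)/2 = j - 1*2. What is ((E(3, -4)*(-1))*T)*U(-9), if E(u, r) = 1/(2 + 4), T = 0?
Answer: 0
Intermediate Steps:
U(j) = 4 - 2*j (U(j) = -2*(j - 1*2) = -2*(j - 2) = -2*(-2 + j) = 4 - 2*j)
E(u, r) = ⅙ (E(u, r) = 1/6 = ⅙)
((E(3, -4)*(-1))*T)*U(-9) = (((⅙)*(-1))*0)*(4 - 2*(-9)) = (-⅙*0)*(4 + 18) = 0*22 = 0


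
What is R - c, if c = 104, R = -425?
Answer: -529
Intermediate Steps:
R - c = -425 - 1*104 = -425 - 104 = -529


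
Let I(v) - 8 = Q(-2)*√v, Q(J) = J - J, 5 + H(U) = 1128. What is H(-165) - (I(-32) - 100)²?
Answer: -7341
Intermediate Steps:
H(U) = 1123 (H(U) = -5 + 1128 = 1123)
Q(J) = 0
I(v) = 8 (I(v) = 8 + 0*√v = 8 + 0 = 8)
H(-165) - (I(-32) - 100)² = 1123 - (8 - 100)² = 1123 - 1*(-92)² = 1123 - 1*8464 = 1123 - 8464 = -7341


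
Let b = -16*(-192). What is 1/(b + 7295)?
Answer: 1/10367 ≈ 9.6460e-5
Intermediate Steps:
b = 3072
1/(b + 7295) = 1/(3072 + 7295) = 1/10367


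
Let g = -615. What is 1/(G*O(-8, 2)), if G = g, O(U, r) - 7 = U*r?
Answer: 1/5535 ≈ 0.00018067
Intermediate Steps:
O(U, r) = 7 + U*r
G = -615
1/(G*O(-8, 2)) = 1/(-615*(7 - 8*2)) = 1/(-615*(7 - 16)) = 1/(-615*(-9)) = 1/5535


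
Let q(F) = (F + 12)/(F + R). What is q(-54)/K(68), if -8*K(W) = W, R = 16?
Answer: -42/323 ≈ -0.13003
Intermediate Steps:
K(W) = -W/8
q(F) = (12 + F)/(16 + F) (q(F) = (F + 12)/(F + 16) = (12 + F)/(16 + F))
q(-54)/K(68) = ((12 - 54)/(16 - 54))/((-⅛*68)) = (-42/(-38))/(-17/2) = -1/38*(-42)*(-2/17) = (21/19)*(-2/17) = -42/323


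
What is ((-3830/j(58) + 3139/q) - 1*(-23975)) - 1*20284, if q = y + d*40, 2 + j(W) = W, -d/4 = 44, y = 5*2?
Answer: 356493049/98420 ≈ 3622.2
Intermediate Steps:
y = 10
d = -176 (d = -4*44 = -176)
j(W) = -2 + W
q = -7030 (q = 10 - 176*40 = 10 - 7040 = -7030)
((-3830/j(58) + 3139/q) - 1*(-23975)) - 1*20284 = ((-3830/(-2 + 58) + 3139/(-7030)) - 1*(-23975)) - 1*20284 = ((-3830/56 + 3139*(-1/7030)) + 23975) - 20284 = ((-3830*1/56 - 3139/7030) + 23975) - 20284 = ((-1915/28 - 3139/7030) + 23975) - 20284 = (-6775171/98420 + 23975) - 20284 = 2352844329/98420 - 20284 = 356493049/98420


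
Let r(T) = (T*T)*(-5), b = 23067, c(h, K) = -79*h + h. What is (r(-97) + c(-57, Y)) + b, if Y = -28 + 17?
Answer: -19532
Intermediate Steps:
Y = -11
c(h, K) = -78*h
r(T) = -5*T**2 (r(T) = T**2*(-5) = -5*T**2)
(r(-97) + c(-57, Y)) + b = (-5*(-97)**2 - 78*(-57)) + 23067 = (-5*9409 + 4446) + 23067 = (-47045 + 4446) + 23067 = -42599 + 23067 = -19532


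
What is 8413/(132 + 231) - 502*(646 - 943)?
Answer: 54129535/363 ≈ 1.4912e+5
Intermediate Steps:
8413/(132 + 231) - 502*(646 - 943) = 8413/363 - 502*(-297) = (1/363)*8413 - 1*(-149094) = 8413/363 + 149094 = 54129535/363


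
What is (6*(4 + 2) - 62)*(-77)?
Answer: 2002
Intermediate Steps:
(6*(4 + 2) - 62)*(-77) = (6*6 - 62)*(-77) = (36 - 62)*(-77) = -26*(-77) = 2002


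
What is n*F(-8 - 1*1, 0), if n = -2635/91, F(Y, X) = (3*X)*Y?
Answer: 0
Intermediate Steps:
F(Y, X) = 3*X*Y
n = -2635/91 (n = -2635*1/91 = -2635/91 ≈ -28.956)
n*F(-8 - 1*1, 0) = -7905*0*(-8 - 1*1)/91 = -7905*0*(-8 - 1)/91 = -7905*0*(-9)/91 = -2635/91*0 = 0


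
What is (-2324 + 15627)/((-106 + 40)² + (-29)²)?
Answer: 13303/5197 ≈ 2.5597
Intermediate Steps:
(-2324 + 15627)/((-106 + 40)² + (-29)²) = 13303/((-66)² + 841) = 13303/(4356 + 841) = 13303/5197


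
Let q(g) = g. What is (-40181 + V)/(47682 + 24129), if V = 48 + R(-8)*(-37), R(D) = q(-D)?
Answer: -40429/71811 ≈ -0.56299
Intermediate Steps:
R(D) = -D
V = -248 (V = 48 - 1*(-8)*(-37) = 48 + 8*(-37) = 48 - 296 = -248)
(-40181 + V)/(47682 + 24129) = (-40181 - 248)/(47682 + 24129) = -40429/71811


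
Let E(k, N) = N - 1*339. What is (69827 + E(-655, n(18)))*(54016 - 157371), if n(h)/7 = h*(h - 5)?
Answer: -7351227730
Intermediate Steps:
n(h) = 7*h*(-5 + h) (n(h) = 7*(h*(h - 5)) = 7*(h*(-5 + h)) = 7*h*(-5 + h))
E(k, N) = -339 + N (E(k, N) = N - 339 = -339 + N)
(69827 + E(-655, n(18)))*(54016 - 157371) = (69827 + (-339 + 7*18*(-5 + 18)))*(54016 - 157371) = (69827 + (-339 + 7*18*13))*(-103355) = (69827 + (-339 + 1638))*(-103355) = (69827 + 1299)*(-103355) = 71126*(-103355) = -7351227730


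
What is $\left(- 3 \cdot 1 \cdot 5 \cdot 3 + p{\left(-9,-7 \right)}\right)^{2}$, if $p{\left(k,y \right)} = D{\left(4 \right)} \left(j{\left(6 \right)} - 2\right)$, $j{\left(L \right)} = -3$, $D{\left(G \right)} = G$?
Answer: $4225$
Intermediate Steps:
$p{\left(k,y \right)} = -20$ ($p{\left(k,y \right)} = 4 \left(-3 - 2\right) = 4 \left(-5\right) = -20$)
$\left(- 3 \cdot 1 \cdot 5 \cdot 3 + p{\left(-9,-7 \right)}\right)^{2} = \left(- 3 \cdot 1 \cdot 5 \cdot 3 - 20\right)^{2} = \left(\left(-3\right) 5 \cdot 3 - 20\right)^{2} = \left(\left(-15\right) 3 - 20\right)^{2} = \left(-45 - 20\right)^{2} = \left(-65\right)^{2} = 4225$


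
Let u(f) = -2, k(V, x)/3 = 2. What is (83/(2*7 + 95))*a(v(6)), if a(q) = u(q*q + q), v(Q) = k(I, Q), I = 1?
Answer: -166/109 ≈ -1.5229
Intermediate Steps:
k(V, x) = 6 (k(V, x) = 3*2 = 6)
v(Q) = 6
a(q) = -2
(83/(2*7 + 95))*a(v(6)) = (83/(2*7 + 95))*(-2) = (83/(14 + 95))*(-2) = (83/109)*(-2) = -166/109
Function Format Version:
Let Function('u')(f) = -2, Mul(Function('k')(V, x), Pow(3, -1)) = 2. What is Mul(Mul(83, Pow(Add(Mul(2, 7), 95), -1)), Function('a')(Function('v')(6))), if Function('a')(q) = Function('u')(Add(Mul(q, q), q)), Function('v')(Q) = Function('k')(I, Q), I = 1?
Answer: Rational(-166, 109) ≈ -1.5229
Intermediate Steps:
Function('k')(V, x) = 6 (Function('k')(V, x) = Mul(3, 2) = 6)
Function('v')(Q) = 6
Function('a')(q) = -2
Mul(Mul(83, Pow(Add(Mul(2, 7), 95), -1)), Function('a')(Function('v')(6))) = Mul(Mul(83, Pow(Add(Mul(2, 7), 95), -1)), -2) = Mul(Mul(83, Pow(Add(14, 95), -1)), -2) = Mul(Mul(83, Pow(109, -1)), -2) = Mul(Mul(83, Rational(1, 109)), -2) = Mul(Rational(83, 109), -2) = Rational(-166, 109)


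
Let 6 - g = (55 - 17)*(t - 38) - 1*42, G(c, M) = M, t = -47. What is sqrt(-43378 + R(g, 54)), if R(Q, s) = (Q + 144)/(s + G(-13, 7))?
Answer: 2*I*sqrt(40300199)/61 ≈ 208.14*I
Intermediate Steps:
g = 3278 (g = 6 - ((55 - 17)*(-47 - 38) - 1*42) = 6 - (38*(-85) - 42) = 6 - (-3230 - 42) = 6 - 1*(-3272) = 6 + 3272 = 3278)
R(Q, s) = (144 + Q)/(7 + s) (R(Q, s) = (Q + 144)/(s + 7) = (144 + Q)/(7 + s))
sqrt(-43378 + R(g, 54)) = sqrt(-43378 + (144 + 3278)/(7 + 54)) = sqrt(-43378 + 3422/61) = sqrt(-2642636/61) = 2*I*sqrt(40300199)/61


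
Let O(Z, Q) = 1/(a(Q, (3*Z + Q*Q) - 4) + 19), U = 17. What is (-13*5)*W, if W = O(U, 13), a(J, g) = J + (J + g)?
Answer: -65/261 ≈ -0.24904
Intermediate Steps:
a(J, g) = g + 2*J
O(Z, Q) = 1/(15 + Q² + 2*Q + 3*Z) (O(Z, Q) = 1/((((3*Z + Q*Q) - 4) + 2*Q) + 19) = 1/((((3*Z + Q²) - 4) + 2*Q) + 19) = 1/((((Q² + 3*Z) - 4) + 2*Q) + 19) = 1/(((-4 + Q² + 3*Z) + 2*Q) + 19) = 1/((-4 + Q² + 2*Q + 3*Z) + 19) = 1/(15 + Q² + 2*Q + 3*Z))
W = 1/261 (W = 1/(15 + 13² + 2*13 + 3*17) = 1/(15 + 169 + 26 + 51) = 1/261 ≈ 0.0038314)
(-13*5)*W = -13*5*(1/261) = -65*1/261 = -65/261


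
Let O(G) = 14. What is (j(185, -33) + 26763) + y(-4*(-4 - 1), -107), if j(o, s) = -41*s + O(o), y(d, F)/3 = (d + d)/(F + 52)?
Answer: 309406/11 ≈ 28128.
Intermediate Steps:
y(d, F) = 6*d/(52 + F) (y(d, F) = 3*((d + d)/(F + 52)) = 3*((2*d)/(52 + F)) = 3*(2*d/(52 + F)) = 6*d/(52 + F))
j(o, s) = 14 - 41*s (j(o, s) = -41*s + 14 = 14 - 41*s)
(j(185, -33) + 26763) + y(-4*(-4 - 1), -107) = ((14 - 41*(-33)) + 26763) + 6*(-4*(-4 - 1))/(52 - 107) = ((14 + 1353) + 26763) + 6*(-4*(-5))/(-55) = (1367 + 26763) + 6*20*(-1/55) = 28130 - 24/11 = 309406/11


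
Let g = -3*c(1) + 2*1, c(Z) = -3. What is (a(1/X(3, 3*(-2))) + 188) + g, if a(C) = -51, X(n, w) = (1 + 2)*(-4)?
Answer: 148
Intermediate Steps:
X(n, w) = -12 (X(n, w) = 3*(-4) = -12)
g = 11 (g = -3*(-3) + 2*1 = 9 + 2 = 11)
(a(1/X(3, 3*(-2))) + 188) + g = (-51 + 188) + 11 = 137 + 11 = 148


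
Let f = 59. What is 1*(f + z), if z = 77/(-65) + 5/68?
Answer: 255869/4420 ≈ 57.889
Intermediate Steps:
z = -4911/4420 (z = 77*(-1/65) + 5*(1/68) = -77/65 + 5/68 = -4911/4420 ≈ -1.1111)
1*(f + z) = 1*(59 - 4911/4420) = 1*(255869/4420) = 255869/4420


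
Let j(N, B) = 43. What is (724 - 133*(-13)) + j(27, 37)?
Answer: 2496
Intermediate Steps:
(724 - 133*(-13)) + j(27, 37) = (724 - 133*(-13)) + 43 = (724 + 1729) + 43 = 2453 + 43 = 2496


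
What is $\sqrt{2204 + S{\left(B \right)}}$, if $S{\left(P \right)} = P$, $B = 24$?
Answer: $2 \sqrt{557} \approx 47.202$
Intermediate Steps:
$\sqrt{2204 + S{\left(B \right)}} = \sqrt{2204 + 24} = \sqrt{2228} = 2 \sqrt{557}$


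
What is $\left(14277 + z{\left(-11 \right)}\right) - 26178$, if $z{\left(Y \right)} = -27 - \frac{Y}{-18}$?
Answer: $- \frac{214715}{18} \approx -11929.0$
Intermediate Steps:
$z{\left(Y \right)} = -27 + \frac{Y}{18}$ ($z{\left(Y \right)} = -27 - Y \left(- \frac{1}{18}\right) = -27 - - \frac{Y}{18} = -27 + \frac{Y}{18}$)
$\left(14277 + z{\left(-11 \right)}\right) - 26178 = \left(14277 + \left(-27 + \frac{1}{18} \left(-11\right)\right)\right) - 26178 = \left(14277 - \frac{497}{18}\right) - 26178 = \frac{256489}{18} - 26178 = - \frac{214715}{18}$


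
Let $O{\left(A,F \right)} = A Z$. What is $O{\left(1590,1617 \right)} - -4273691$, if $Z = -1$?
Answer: $4272101$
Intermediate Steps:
$O{\left(A,F \right)} = - A$ ($O{\left(A,F \right)} = A \left(-1\right) = - A$)
$O{\left(1590,1617 \right)} - -4273691 = \left(-1\right) 1590 - -4273691 = -1590 + 4273691 = 4272101$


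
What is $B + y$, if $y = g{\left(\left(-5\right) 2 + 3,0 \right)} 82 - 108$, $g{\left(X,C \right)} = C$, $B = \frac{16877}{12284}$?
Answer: $- \frac{1309795}{12284} \approx -106.63$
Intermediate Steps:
$B = \frac{16877}{12284}$ ($B = 16877 \cdot \frac{1}{12284} = \frac{16877}{12284} \approx 1.3739$)
$y = -108$ ($y = 0 \cdot 82 - 108 = 0 - 108 = -108$)
$B + y = \frac{16877}{12284} - 108 = - \frac{1309795}{12284}$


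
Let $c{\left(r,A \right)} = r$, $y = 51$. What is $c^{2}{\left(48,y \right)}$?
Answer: $2304$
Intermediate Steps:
$c^{2}{\left(48,y \right)} = 48^{2} = 2304$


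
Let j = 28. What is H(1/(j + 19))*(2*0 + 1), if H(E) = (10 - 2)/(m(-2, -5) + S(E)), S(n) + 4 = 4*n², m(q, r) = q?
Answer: -8836/6625 ≈ -1.3337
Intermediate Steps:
S(n) = -4 + 4*n²
H(E) = 8/(-6 + 4*E²) (H(E) = (10 - 2)/(-2 + (-4 + 4*E²)) = 8/(-6 + 4*E²))
H(1/(j + 19))*(2*0 + 1) = (4/(-3 + 2*(1/(28 + 19))²))*(2*0 + 1) = (4/(-3 + 2*(1/47)²))*(0 + 1) = (4/(-3 + 2*(1/47)²))*1 = (4/(-3 + 2*(1/2209)))*1 = (4/(-3 + 2/2209))*1 = (4/(-6625/2209))*1 = (4*(-2209/6625))*1 = -8836/6625*1 = -8836/6625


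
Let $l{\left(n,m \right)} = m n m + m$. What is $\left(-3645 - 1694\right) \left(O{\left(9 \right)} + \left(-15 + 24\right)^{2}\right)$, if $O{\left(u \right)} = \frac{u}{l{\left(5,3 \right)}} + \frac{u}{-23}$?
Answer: $- \frac{158744487}{368} \approx -4.3137 \cdot 10^{5}$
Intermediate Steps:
$l{\left(n,m \right)} = m + n m^{2}$ ($l{\left(n,m \right)} = n m^{2} + m = m + n m^{2}$)
$O{\left(u \right)} = - \frac{25 u}{1104}$ ($O{\left(u \right)} = \frac{u}{3 \left(1 + 3 \cdot 5\right)} + \frac{u}{-23} = \frac{u}{3 \left(1 + 15\right)} + u \left(- \frac{1}{23}\right) = \frac{u}{3 \cdot 16} - \frac{u}{23} = \frac{u}{48} - \frac{u}{23} = - \frac{25 u}{1104}$)
$\left(-3645 - 1694\right) \left(O{\left(9 \right)} + \left(-15 + 24\right)^{2}\right) = \left(-3645 - 1694\right) \left(\left(- \frac{25}{1104}\right) 9 + \left(-15 + 24\right)^{2}\right) = - 5339 \left(- \frac{75}{368} + 9^{2}\right) = - 5339 \left(- \frac{75}{368} + 81\right) = \left(-5339\right) \frac{29733}{368} = - \frac{158744487}{368}$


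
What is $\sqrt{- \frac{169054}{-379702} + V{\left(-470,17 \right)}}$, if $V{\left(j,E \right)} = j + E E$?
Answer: $\frac{2 i \sqrt{1626952065726}}{189851} \approx 13.437 i$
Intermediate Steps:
$V{\left(j,E \right)} = j + E^{2}$
$\sqrt{- \frac{169054}{-379702} + V{\left(-470,17 \right)}} = \sqrt{- \frac{169054}{-379702} - \left(470 - 17^{2}\right)} = \sqrt{\left(-169054\right) \left(- \frac{1}{379702}\right) + \left(-470 + 289\right)} = \sqrt{\frac{84527}{189851} - 181} = \sqrt{- \frac{34278504}{189851}} = \frac{2 i \sqrt{1626952065726}}{189851}$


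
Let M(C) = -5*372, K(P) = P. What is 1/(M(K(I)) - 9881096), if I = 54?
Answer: -1/9882956 ≈ -1.0118e-7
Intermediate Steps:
M(C) = -1860
1/(M(K(I)) - 9881096) = 1/(-1860 - 9881096) = 1/(-9882956) = -1/9882956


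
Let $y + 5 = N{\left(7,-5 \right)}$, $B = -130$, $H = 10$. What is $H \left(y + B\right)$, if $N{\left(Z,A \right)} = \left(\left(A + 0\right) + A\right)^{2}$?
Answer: $-350$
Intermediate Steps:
$N{\left(Z,A \right)} = 4 A^{2}$ ($N{\left(Z,A \right)} = \left(A + A\right)^{2} = \left(2 A\right)^{2} = 4 A^{2}$)
$y = 95$ ($y = -5 + 4 \left(-5\right)^{2} = -5 + 4 \cdot 25 = -5 + 100 = 95$)
$H \left(y + B\right) = 10 \left(95 - 130\right) = 10 \left(-35\right) = -350$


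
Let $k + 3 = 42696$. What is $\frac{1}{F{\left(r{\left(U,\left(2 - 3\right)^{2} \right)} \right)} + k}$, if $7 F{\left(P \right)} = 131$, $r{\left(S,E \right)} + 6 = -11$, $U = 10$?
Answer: $\frac{7}{298982} \approx 2.3413 \cdot 10^{-5}$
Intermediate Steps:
$r{\left(S,E \right)} = -17$ ($r{\left(S,E \right)} = -6 - 11 = -17$)
$F{\left(P \right)} = \frac{131}{7}$ ($F{\left(P \right)} = \frac{1}{7} \cdot 131 = \frac{131}{7}$)
$k = 42693$ ($k = -3 + 42696 = 42693$)
$\frac{1}{F{\left(r{\left(U,\left(2 - 3\right)^{2} \right)} \right)} + k} = \frac{1}{\frac{131}{7} + 42693} = \frac{1}{\frac{298982}{7}} = \frac{7}{298982}$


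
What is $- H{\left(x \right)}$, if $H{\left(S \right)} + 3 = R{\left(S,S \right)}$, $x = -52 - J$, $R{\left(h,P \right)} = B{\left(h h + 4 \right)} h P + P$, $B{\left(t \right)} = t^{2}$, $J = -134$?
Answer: $-304368476495$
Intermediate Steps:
$R{\left(h,P \right)} = P + P h \left(4 + h^{2}\right)^{2}$ ($R{\left(h,P \right)} = \left(h h + 4\right)^{2} h P + P = \left(h^{2} + 4\right)^{2} h P + P = \left(4 + h^{2}\right)^{2} h P + P = h \left(4 + h^{2}\right)^{2} P + P = P h \left(4 + h^{2}\right)^{2} + P = P + P h \left(4 + h^{2}\right)^{2}$)
$x = 82$ ($x = -52 - -134 = -52 + 134 = 82$)
$H{\left(S \right)} = -3 + S \left(1 + S \left(4 + S^{2}\right)^{2}\right)$
$- H{\left(x \right)} = - (-3 + 82 \left(1 + 82 \left(4 + 82^{2}\right)^{2}\right)) = - (-3 + 82 \left(1 + 82 \left(4 + 6724\right)^{2}\right)) = - (-3 + 82 \left(1 + 82 \cdot 6728^{2}\right)) = - (-3 + 82 \left(1 + 82 \cdot 45265984\right)) = - (-3 + 82 \left(1 + 3711810688\right)) = - (-3 + 82 \cdot 3711810689) = - (-3 + 304368476498) = \left(-1\right) 304368476495 = -304368476495$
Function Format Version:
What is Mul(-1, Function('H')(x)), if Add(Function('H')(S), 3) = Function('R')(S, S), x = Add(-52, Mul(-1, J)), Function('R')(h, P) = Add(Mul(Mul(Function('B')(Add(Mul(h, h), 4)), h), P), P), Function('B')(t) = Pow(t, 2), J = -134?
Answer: -304368476495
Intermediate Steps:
Function('R')(h, P) = Add(P, Mul(P, h, Pow(Add(4, Pow(h, 2)), 2))) (Function('R')(h, P) = Add(Mul(Mul(Pow(Add(Mul(h, h), 4), 2), h), P), P) = Add(Mul(Mul(Pow(Add(Pow(h, 2), 4), 2), h), P), P) = Add(Mul(Mul(Pow(Add(4, Pow(h, 2)), 2), h), P), P) = Add(Mul(Mul(h, Pow(Add(4, Pow(h, 2)), 2)), P), P) = Add(Mul(P, h, Pow(Add(4, Pow(h, 2)), 2)), P) = Add(P, Mul(P, h, Pow(Add(4, Pow(h, 2)), 2))))
x = 82 (x = Add(-52, Mul(-1, -134)) = Add(-52, 134) = 82)
Function('H')(S) = Add(-3, Mul(S, Add(1, Mul(S, Pow(Add(4, Pow(S, 2)), 2)))))
Mul(-1, Function('H')(x)) = Mul(-1, Add(-3, Mul(82, Add(1, Mul(82, Pow(Add(4, Pow(82, 2)), 2)))))) = Mul(-1, Add(-3, Mul(82, Add(1, Mul(82, Pow(Add(4, 6724), 2)))))) = Mul(-1, Add(-3, Mul(82, Add(1, Mul(82, Pow(6728, 2)))))) = Mul(-1, Add(-3, Mul(82, Add(1, Mul(82, 45265984))))) = Mul(-1, Add(-3, Mul(82, Add(1, 3711810688)))) = Mul(-1, Add(-3, Mul(82, 3711810689))) = Mul(-1, Add(-3, 304368476498)) = Mul(-1, 304368476495) = -304368476495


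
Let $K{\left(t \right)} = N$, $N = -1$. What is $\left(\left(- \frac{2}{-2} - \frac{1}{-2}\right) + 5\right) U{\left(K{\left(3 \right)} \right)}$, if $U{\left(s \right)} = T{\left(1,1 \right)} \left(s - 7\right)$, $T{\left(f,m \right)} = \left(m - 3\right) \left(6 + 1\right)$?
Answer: $728$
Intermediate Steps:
$T{\left(f,m \right)} = -21 + 7 m$ ($T{\left(f,m \right)} = \left(-3 + m\right) 7 = -21 + 7 m$)
$K{\left(t \right)} = -1$
$U{\left(s \right)} = 98 - 14 s$ ($U{\left(s \right)} = \left(-21 + 7 \cdot 1\right) \left(s - 7\right) = \left(-21 + 7\right) \left(-7 + s\right) = - 14 \left(-7 + s\right) = 98 - 14 s$)
$\left(\left(- \frac{2}{-2} - \frac{1}{-2}\right) + 5\right) U{\left(K{\left(3 \right)} \right)} = \left(\left(- \frac{2}{-2} - \frac{1}{-2}\right) + 5\right) \left(98 - -14\right) = \left(\left(\left(-2\right) \left(- \frac{1}{2}\right) - - \frac{1}{2}\right) + 5\right) \left(98 + 14\right) = \left(\left(1 + \frac{1}{2}\right) + 5\right) 112 = \left(\frac{3}{2} + 5\right) 112 = \frac{13}{2} \cdot 112 = 728$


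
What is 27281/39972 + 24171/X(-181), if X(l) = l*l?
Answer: 1859916053/1309522692 ≈ 1.4203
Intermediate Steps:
X(l) = l²
27281/39972 + 24171/X(-181) = 27281/39972 + 24171/((-181)²) = 27281*(1/39972) + 24171/32761 = 27281/39972 + 24171*(1/32761) = 27281/39972 + 24171/32761 = 1859916053/1309522692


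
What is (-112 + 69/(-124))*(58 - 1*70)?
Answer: 41871/31 ≈ 1350.7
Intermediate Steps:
(-112 + 69/(-124))*(58 - 1*70) = (-112 + 69*(-1/124))*(58 - 70) = (-112 - 69/124)*(-12) = -13957/124*(-12) = 41871/31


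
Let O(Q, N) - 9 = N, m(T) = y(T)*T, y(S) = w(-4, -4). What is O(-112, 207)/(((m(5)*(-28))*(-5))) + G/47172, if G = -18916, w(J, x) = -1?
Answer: -1464397/2063775 ≈ -0.70957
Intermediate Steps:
y(S) = -1
m(T) = -T
O(Q, N) = 9 + N
O(-112, 207)/(((m(5)*(-28))*(-5))) + G/47172 = (9 + 207)/(((-1*5*(-28))*(-5))) - 18916/47172 = 216/((-5*(-28)*(-5))) - 18916*1/47172 = 216/((140*(-5))) - 4729/11793 = 216/(-700) - 4729/11793 = 216*(-1/700) - 4729/11793 = -54/175 - 4729/11793 = -1464397/2063775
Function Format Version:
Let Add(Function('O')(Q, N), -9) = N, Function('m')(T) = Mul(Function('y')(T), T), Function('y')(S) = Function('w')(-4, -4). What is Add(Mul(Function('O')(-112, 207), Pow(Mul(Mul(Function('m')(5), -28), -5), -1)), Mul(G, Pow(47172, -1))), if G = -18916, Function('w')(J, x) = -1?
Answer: Rational(-1464397, 2063775) ≈ -0.70957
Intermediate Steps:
Function('y')(S) = -1
Function('m')(T) = Mul(-1, T)
Function('O')(Q, N) = Add(9, N)
Add(Mul(Function('O')(-112, 207), Pow(Mul(Mul(Function('m')(5), -28), -5), -1)), Mul(G, Pow(47172, -1))) = Add(Mul(Add(9, 207), Pow(Mul(Mul(Mul(-1, 5), -28), -5), -1)), Mul(-18916, Pow(47172, -1))) = Add(Mul(216, Pow(Mul(Mul(-5, -28), -5), -1)), Mul(-18916, Rational(1, 47172))) = Add(Mul(216, Pow(Mul(140, -5), -1)), Rational(-4729, 11793)) = Add(Mul(216, Pow(-700, -1)), Rational(-4729, 11793)) = Add(Mul(216, Rational(-1, 700)), Rational(-4729, 11793)) = Add(Rational(-54, 175), Rational(-4729, 11793)) = Rational(-1464397, 2063775)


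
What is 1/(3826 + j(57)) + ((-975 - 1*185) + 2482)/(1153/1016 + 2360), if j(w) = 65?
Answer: 5228603345/9334170483 ≈ 0.56016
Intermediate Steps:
1/(3826 + j(57)) + ((-975 - 1*185) + 2482)/(1153/1016 + 2360) = 1/(3826 + 65) + ((-975 - 1*185) + 2482)/(1153/1016 + 2360) = 1/3891 + ((-975 - 185) + 2482)/(1153*(1/1016) + 2360) = 1/3891 + (-1160 + 2482)/(1153/1016 + 2360) = 1/3891 + 1322/(2398913/1016) = 1/3891 + 1322*(1016/2398913) = 1/3891 + 1343152/2398913 = 5228603345/9334170483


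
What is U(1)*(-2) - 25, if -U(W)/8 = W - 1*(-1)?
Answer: 7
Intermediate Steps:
U(W) = -8 - 8*W (U(W) = -8*(W - 1*(-1)) = -8*(W + 1) = -8*(1 + W) = -8 - 8*W)
U(1)*(-2) - 25 = (-8 - 8*1)*(-2) - 25 = (-8 - 8)*(-2) - 25 = -16*(-2) - 25 = 32 - 25 = 7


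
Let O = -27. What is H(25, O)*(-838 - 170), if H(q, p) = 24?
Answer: -24192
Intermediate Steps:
H(25, O)*(-838 - 170) = 24*(-838 - 170) = 24*(-1008) = -24192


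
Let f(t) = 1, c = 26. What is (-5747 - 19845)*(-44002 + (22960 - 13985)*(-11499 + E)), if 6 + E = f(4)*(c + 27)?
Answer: 2631515365584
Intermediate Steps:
E = 47 (E = -6 + 1*(26 + 27) = -6 + 1*53 = -6 + 53 = 47)
(-5747 - 19845)*(-44002 + (22960 - 13985)*(-11499 + E)) = (-5747 - 19845)*(-44002 + (22960 - 13985)*(-11499 + 47)) = -25592*(-44002 + 8975*(-11452)) = -25592*(-44002 - 102781700) = -25592*(-102825702) = 2631515365584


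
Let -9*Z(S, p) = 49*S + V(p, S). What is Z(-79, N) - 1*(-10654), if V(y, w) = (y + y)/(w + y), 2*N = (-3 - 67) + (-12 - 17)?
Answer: 25637351/2313 ≈ 11084.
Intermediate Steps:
N = -99/2 (N = ((-3 - 67) + (-12 - 17))/2 = (-70 - 29)/2 = (½)*(-99) = -99/2 ≈ -49.500)
V(y, w) = 2*y/(w + y) (V(y, w) = (2*y)/(w + y) = 2*y/(w + y))
Z(S, p) = -49*S/9 - 2*p/(9*(S + p)) (Z(S, p) = -(49*S + 2*p/(S + p))/9 = -49*S/9 - 2*p/(9*(S + p)))
Z(-79, N) - 1*(-10654) = (-2*(-99/2) - 49*(-79)*(-79 - 99/2))/(9*(-79 - 99/2)) - 1*(-10654) = (99 - 49*(-79)*(-257/2))/(9*(-257/2)) + 10654 = (⅑)*(-2/257)*(99 - 994847/2) + 10654 = (⅑)*(-2/257)*(-994649/2) + 10654 = 994649/2313 + 10654 = 25637351/2313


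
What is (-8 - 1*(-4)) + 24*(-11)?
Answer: -268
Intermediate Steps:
(-8 - 1*(-4)) + 24*(-11) = (-8 + 4) - 264 = -4 - 264 = -268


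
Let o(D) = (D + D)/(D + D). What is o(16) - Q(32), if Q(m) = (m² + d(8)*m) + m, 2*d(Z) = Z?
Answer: -1183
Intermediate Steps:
o(D) = 1 (o(D) = (2*D)/((2*D)) = (2*D)*(1/(2*D)) = 1)
d(Z) = Z/2
Q(m) = m² + 5*m (Q(m) = (m² + ((½)*8)*m) + m = (m² + 4*m) + m = m² + 5*m)
o(16) - Q(32) = 1 - 32*(5 + 32) = 1 - 32*37 = 1 - 1*1184 = 1 - 1184 = -1183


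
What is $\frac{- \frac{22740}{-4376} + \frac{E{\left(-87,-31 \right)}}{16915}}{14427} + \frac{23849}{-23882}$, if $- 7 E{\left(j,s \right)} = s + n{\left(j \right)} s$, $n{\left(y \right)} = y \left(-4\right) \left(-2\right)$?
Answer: $- \frac{2227677845116531}{2231537011384149} \approx -0.99827$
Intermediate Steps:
$n{\left(y \right)} = 8 y$ ($n{\left(y \right)} = - 4 y \left(-2\right) = 8 y$)
$E{\left(j,s \right)} = - \frac{s}{7} - \frac{8 j s}{7}$ ($E{\left(j,s \right)} = - \frac{s + 8 j s}{7} = - \frac{s}{7} - \frac{8 j s}{7}$)
$\frac{- \frac{22740}{-4376} + \frac{E{\left(-87,-31 \right)}}{16915}}{14427} + \frac{23849}{-23882} = \frac{- \frac{22740}{-4376} + \frac{\left(- \frac{1}{7}\right) \left(-31\right) \left(1 + 8 \left(-87\right)\right)}{16915}}{14427} + \frac{23849}{-23882} = \left(\left(-22740\right) \left(- \frac{1}{4376}\right) + \left(- \frac{1}{7}\right) \left(-31\right) \left(1 - 696\right) \frac{1}{16915}\right) \frac{1}{14427} + 23849 \left(- \frac{1}{23882}\right) = \left(\frac{5685}{1094} + \left(- \frac{1}{7}\right) \left(-31\right) \left(-695\right) \frac{1}{16915}\right) \frac{1}{14427} - \frac{23849}{23882} = \left(\frac{5685}{1094} - \frac{4309}{23681}\right) \frac{1}{14427} - \frac{23849}{23882} = \frac{129912439}{25907014} \cdot \frac{1}{14427} - \frac{23849}{23882} = \frac{129912439}{373760490978} - \frac{23849}{23882} = - \frac{2227677845116531}{2231537011384149}$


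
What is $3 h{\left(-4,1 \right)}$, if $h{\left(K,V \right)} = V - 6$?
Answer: $-15$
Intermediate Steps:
$h{\left(K,V \right)} = -6 + V$
$3 h{\left(-4,1 \right)} = 3 \left(-6 + 1\right) = 3 \left(-5\right) = -15$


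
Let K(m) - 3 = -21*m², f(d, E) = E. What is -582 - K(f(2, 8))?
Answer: 759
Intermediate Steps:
K(m) = 3 - 21*m²
-582 - K(f(2, 8)) = -582 - (3 - 21*8²) = -582 - (3 - 21*64) = -582 - (3 - 1344) = -582 - 1*(-1341) = -582 + 1341 = 759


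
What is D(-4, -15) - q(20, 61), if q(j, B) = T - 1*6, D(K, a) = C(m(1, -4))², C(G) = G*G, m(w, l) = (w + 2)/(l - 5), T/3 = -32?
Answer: 8263/81 ≈ 102.01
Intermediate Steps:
T = -96 (T = 3*(-32) = -96)
m(w, l) = (2 + w)/(-5 + l)
C(G) = G²
D(K, a) = 1/81 (D(K, a) = (((2 + 1)/(-5 - 4))²)² = ((3/(-9))²)² = ((-⅑*3)²)² = ((-⅓)²)² = (⅑)² = 1/81)
q(j, B) = -102 (q(j, B) = -96 - 1*6 = -96 - 6 = -102)
D(-4, -15) - q(20, 61) = 1/81 - 1*(-102) = 1/81 + 102 = 8263/81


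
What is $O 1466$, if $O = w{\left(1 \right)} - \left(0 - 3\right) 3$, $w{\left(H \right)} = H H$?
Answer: $14660$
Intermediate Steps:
$w{\left(H \right)} = H^{2}$
$O = 10$ ($O = 1^{2} - \left(0 - 3\right) 3 = 1 - \left(-3\right) 3 = 1 - -9 = 1 + 9 = 10$)
$O 1466 = 10 \cdot 1466 = 14660$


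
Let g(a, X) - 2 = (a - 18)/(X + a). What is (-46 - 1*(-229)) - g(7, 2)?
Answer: 1640/9 ≈ 182.22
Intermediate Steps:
g(a, X) = 2 + (-18 + a)/(X + a) (g(a, X) = 2 + (a - 18)/(X + a) = 2 + (-18 + a)/(X + a))
(-46 - 1*(-229)) - g(7, 2) = (-46 - 1*(-229)) - (-18 + 2*2 + 3*7)/(2 + 7) = (-46 + 229) - (-18 + 4 + 21)/9 = 183 - 7/9 = 1640/9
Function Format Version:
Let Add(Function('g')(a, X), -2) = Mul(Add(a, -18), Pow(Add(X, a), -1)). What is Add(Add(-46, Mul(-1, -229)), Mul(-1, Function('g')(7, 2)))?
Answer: Rational(1640, 9) ≈ 182.22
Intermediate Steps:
Function('g')(a, X) = Add(2, Mul(Pow(Add(X, a), -1), Add(-18, a))) (Function('g')(a, X) = Add(2, Mul(Add(a, -18), Pow(Add(X, a), -1))) = Add(2, Mul(Add(-18, a), Pow(Add(X, a), -1))) = Add(2, Mul(Pow(Add(X, a), -1), Add(-18, a))))
Add(Add(-46, Mul(-1, -229)), Mul(-1, Function('g')(7, 2))) = Add(Add(-46, Mul(-1, -229)), Mul(-1, Mul(Pow(Add(2, 7), -1), Add(-18, Mul(2, 2), Mul(3, 7))))) = Add(Add(-46, 229), Mul(-1, Mul(Pow(9, -1), Add(-18, 4, 21)))) = Add(183, Mul(-1, Mul(Rational(1, 9), 7))) = Add(183, Mul(-1, Rational(7, 9))) = Add(183, Rational(-7, 9)) = Rational(1640, 9)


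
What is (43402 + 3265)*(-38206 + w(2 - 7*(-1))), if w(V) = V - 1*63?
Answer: -1785479420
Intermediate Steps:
w(V) = -63 + V (w(V) = V - 63 = -63 + V)
(43402 + 3265)*(-38206 + w(2 - 7*(-1))) = (43402 + 3265)*(-38206 + (-63 + (2 - 7*(-1)))) = 46667*(-38206 + (-63 + (2 + 7))) = 46667*(-38206 + (-63 + 9)) = 46667*(-38206 - 54) = 46667*(-38260) = -1785479420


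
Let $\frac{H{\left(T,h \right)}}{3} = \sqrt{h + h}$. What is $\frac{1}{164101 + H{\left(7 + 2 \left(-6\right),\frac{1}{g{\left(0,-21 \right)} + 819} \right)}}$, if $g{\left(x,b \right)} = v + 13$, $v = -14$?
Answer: $\frac{67117309}{11014017524200} - \frac{3 \sqrt{409}}{11014017524200} \approx 6.0938 \cdot 10^{-6}$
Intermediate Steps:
$g{\left(x,b \right)} = -1$ ($g{\left(x,b \right)} = -14 + 13 = -1$)
$H{\left(T,h \right)} = 3 \sqrt{2} \sqrt{h}$ ($H{\left(T,h \right)} = 3 \sqrt{h + h} = 3 \sqrt{2 h} = 3 \sqrt{2} \sqrt{h}$)
$\frac{1}{164101 + H{\left(7 + 2 \left(-6\right),\frac{1}{g{\left(0,-21 \right)} + 819} \right)}} = \frac{1}{164101 + 3 \sqrt{2} \sqrt{\frac{1}{-1 + 819}}} = \frac{1}{164101 + 3 \sqrt{2} \sqrt{\frac{1}{818}}} = \frac{1}{164101 + \frac{3 \sqrt{2}}{\sqrt{818}}} = \frac{1}{164101 + 3 \sqrt{2} \frac{\sqrt{818}}{818}} = \frac{1}{164101 + \frac{3 \sqrt{409}}{409}}$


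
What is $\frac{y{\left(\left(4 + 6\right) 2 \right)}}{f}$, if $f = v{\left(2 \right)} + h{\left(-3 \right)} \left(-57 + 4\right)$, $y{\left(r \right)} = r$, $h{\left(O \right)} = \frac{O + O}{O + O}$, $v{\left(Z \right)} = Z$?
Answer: $- \frac{20}{51} \approx -0.39216$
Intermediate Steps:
$h{\left(O \right)} = 1$ ($h{\left(O \right)} = \frac{2 O}{2 O} = 2 O \frac{1}{2 O} = 1$)
$f = -51$ ($f = 2 + 1 \left(-57 + 4\right) = 2 + 1 \left(-53\right) = 2 - 53 = -51$)
$\frac{y{\left(\left(4 + 6\right) 2 \right)}}{f} = \frac{\left(4 + 6\right) 2}{-51} = 10 \cdot 2 \left(- \frac{1}{51}\right) = 20 \left(- \frac{1}{51}\right) = - \frac{20}{51}$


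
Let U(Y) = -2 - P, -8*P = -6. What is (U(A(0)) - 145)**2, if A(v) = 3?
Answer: 349281/16 ≈ 21830.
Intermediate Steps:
P = 3/4 (P = -1/8*(-6) = 3/4 ≈ 0.75000)
U(Y) = -11/4 (U(Y) = -2 - 1*3/4 = -2 - 3/4 = -11/4)
(U(A(0)) - 145)**2 = (-11/4 - 145)**2 = (-591/4)**2 = 349281/16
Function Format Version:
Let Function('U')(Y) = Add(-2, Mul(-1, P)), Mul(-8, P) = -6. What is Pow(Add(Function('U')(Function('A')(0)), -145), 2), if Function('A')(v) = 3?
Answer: Rational(349281, 16) ≈ 21830.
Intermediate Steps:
P = Rational(3, 4) (P = Mul(Rational(-1, 8), -6) = Rational(3, 4) ≈ 0.75000)
Function('U')(Y) = Rational(-11, 4) (Function('U')(Y) = Add(-2, Mul(-1, Rational(3, 4))) = Add(-2, Rational(-3, 4)) = Rational(-11, 4))
Pow(Add(Function('U')(Function('A')(0)), -145), 2) = Pow(Add(Rational(-11, 4), -145), 2) = Pow(Rational(-591, 4), 2) = Rational(349281, 16)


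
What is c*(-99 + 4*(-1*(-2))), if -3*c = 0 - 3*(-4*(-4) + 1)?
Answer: -1547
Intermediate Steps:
c = 17 (c = -(0 - 3*(-4*(-4) + 1))/3 = -(0 - 3*(16 + 1))/3 = -(0 - 3*17)/3 = -(0 - 51)/3 = -1/3*(-51) = 17)
c*(-99 + 4*(-1*(-2))) = 17*(-99 + 4*(-1*(-2))) = 17*(-99 + 4*2) = 17*(-99 + 8) = 17*(-91) = -1547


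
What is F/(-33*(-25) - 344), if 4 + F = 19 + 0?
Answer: 15/481 ≈ 0.031185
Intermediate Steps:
F = 15 (F = -4 + (19 + 0) = -4 + 19 = 15)
F/(-33*(-25) - 344) = 15/(-33*(-25) - 344) = 15/(825 - 344) = 15/481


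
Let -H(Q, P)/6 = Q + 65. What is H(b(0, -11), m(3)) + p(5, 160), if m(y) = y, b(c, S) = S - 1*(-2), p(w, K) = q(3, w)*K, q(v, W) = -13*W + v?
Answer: -10256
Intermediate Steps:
q(v, W) = v - 13*W
p(w, K) = K*(3 - 13*w) (p(w, K) = (3 - 13*w)*K = K*(3 - 13*w))
b(c, S) = 2 + S (b(c, S) = S + 2 = 2 + S)
H(Q, P) = -390 - 6*Q (H(Q, P) = -6*(Q + 65) = -6*(65 + Q) = -390 - 6*Q)
H(b(0, -11), m(3)) + p(5, 160) = (-390 - 6*(2 - 11)) + 160*(3 - 13*5) = (-390 - 6*(-9)) + 160*(3 - 65) = (-390 + 54) + 160*(-62) = -336 - 9920 = -10256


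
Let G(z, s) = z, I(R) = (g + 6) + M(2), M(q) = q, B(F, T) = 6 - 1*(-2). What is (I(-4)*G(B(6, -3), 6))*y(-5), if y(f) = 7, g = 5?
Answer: 728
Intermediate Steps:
B(F, T) = 8 (B(F, T) = 6 + 2 = 8)
I(R) = 13 (I(R) = (5 + 6) + 2 = 11 + 2 = 13)
(I(-4)*G(B(6, -3), 6))*y(-5) = (13*8)*7 = 104*7 = 728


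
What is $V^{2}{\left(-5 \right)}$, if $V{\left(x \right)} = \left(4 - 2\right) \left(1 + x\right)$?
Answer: $64$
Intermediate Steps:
$V{\left(x \right)} = 2 + 2 x$ ($V{\left(x \right)} = 2 \left(1 + x\right) = 2 + 2 x$)
$V^{2}{\left(-5 \right)} = \left(2 + 2 \left(-5\right)\right)^{2} = \left(2 - 10\right)^{2} = \left(-8\right)^{2} = 64$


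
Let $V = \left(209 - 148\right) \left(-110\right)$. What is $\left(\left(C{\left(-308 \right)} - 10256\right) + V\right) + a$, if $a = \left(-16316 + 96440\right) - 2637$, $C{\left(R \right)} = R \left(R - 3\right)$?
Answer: $156309$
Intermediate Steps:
$C{\left(R \right)} = R \left(-3 + R\right)$
$V = -6710$ ($V = 61 \left(-110\right) = -6710$)
$a = 77487$ ($a = 80124 - 2637 = 77487$)
$\left(\left(C{\left(-308 \right)} - 10256\right) + V\right) + a = \left(\left(- 308 \left(-3 - 308\right) - 10256\right) - 6710\right) + 77487 = \left(\left(\left(-308\right) \left(-311\right) - 10256\right) - 6710\right) + 77487 = \left(\left(95788 - 10256\right) - 6710\right) + 77487 = \left(85532 - 6710\right) + 77487 = 78822 + 77487 = 156309$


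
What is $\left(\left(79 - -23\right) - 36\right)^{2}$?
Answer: $4356$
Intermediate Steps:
$\left(\left(79 - -23\right) - 36\right)^{2} = \left(\left(79 + 23\right) - 36\right)^{2} = \left(102 - 36\right)^{2} = 66^{2} = 4356$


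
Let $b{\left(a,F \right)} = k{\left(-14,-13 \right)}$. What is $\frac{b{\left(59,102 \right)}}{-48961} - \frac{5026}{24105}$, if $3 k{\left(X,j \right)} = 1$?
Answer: $- \frac{246086021}{1180204905} \approx -0.20851$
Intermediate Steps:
$k{\left(X,j \right)} = \frac{1}{3}$ ($k{\left(X,j \right)} = \frac{1}{3} \cdot 1 = \frac{1}{3}$)
$b{\left(a,F \right)} = \frac{1}{3}$
$\frac{b{\left(59,102 \right)}}{-48961} - \frac{5026}{24105} = \frac{1}{3 \left(-48961\right)} - \frac{5026}{24105} = \frac{1}{3} \left(- \frac{1}{48961}\right) - \frac{5026}{24105} = - \frac{1}{146883} - \frac{5026}{24105} = - \frac{246086021}{1180204905}$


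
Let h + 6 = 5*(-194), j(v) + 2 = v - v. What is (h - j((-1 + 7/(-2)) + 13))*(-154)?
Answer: 149996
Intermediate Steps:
j(v) = -2 (j(v) = -2 + (v - v) = -2 + 0 = -2)
h = -976 (h = -6 + 5*(-194) = -6 - 970 = -976)
(h - j((-1 + 7/(-2)) + 13))*(-154) = (-976 - 1*(-2))*(-154) = (-976 + 2)*(-154) = -974*(-154) = 149996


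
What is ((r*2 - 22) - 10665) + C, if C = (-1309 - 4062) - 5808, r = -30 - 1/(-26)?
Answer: -285037/13 ≈ -21926.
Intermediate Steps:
r = -779/26 (r = -30 - 1*(-1/26) = -30 + 1/26 = -779/26 ≈ -29.962)
C = -11179 (C = -5371 - 5808 = -11179)
((r*2 - 22) - 10665) + C = ((-779/26*2 - 22) - 10665) - 11179 = ((-779/13 - 22) - 10665) - 11179 = (-1065/13 - 10665) - 11179 = -139710/13 - 11179 = -285037/13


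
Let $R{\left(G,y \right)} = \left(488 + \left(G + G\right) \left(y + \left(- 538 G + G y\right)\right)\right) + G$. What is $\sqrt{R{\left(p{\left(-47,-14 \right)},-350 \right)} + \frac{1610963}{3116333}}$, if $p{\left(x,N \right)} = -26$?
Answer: $\frac{i \sqrt{11478189863668086867}}{3116333} \approx 1087.2 i$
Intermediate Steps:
$R{\left(G,y \right)} = 488 + G + 2 G \left(y - 538 G + G y\right)$ ($R{\left(G,y \right)} = \left(488 + 2 G \left(y - 538 G + G y\right)\right) + G = 488 + G + 2 G \left(y - 538 G + G y\right)$)
$\sqrt{R{\left(p{\left(-47,-14 \right)},-350 \right)} + \frac{1610963}{3116333}} = \sqrt{\left(488 - 26 - 1076 \left(-26\right)^{2} + 2 \left(-26\right) \left(-350\right) + 2 \left(-350\right) \left(-26\right)^{2}\right) + \frac{1610963}{3116333}} = \sqrt{\left(488 - 26 - 727376 + 18200 + 2 \left(-350\right) 676\right) + 1610963 \cdot \frac{1}{3116333}} = \sqrt{\left(488 - 26 - 727376 + 18200 - 473200\right) + \frac{1610963}{3116333}} = \sqrt{-1181914 + \frac{1610963}{3116333}} = \sqrt{- \frac{3683235990399}{3116333}} = \frac{i \sqrt{11478189863668086867}}{3116333}$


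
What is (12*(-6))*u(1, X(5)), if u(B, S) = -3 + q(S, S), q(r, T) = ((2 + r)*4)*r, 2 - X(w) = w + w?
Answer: -13608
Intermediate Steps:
X(w) = 2 - 2*w (X(w) = 2 - (w + w) = 2 - 2*w)
q(r, T) = r*(8 + 4*r) (q(r, T) = (8 + 4*r)*r = r*(8 + 4*r))
u(B, S) = -3 + 4*S*(2 + S)
(12*(-6))*u(1, X(5)) = (12*(-6))*(-3 + 4*(2 - 2*5)*(2 + (2 - 2*5))) = -72*(-3 + 4*(2 - 10)*(2 + (2 - 10))) = -72*(-3 + 4*(-8)*(2 - 8)) = -72*(-3 + 4*(-8)*(-6)) = -72*(-3 + 192) = -72*189 = -13608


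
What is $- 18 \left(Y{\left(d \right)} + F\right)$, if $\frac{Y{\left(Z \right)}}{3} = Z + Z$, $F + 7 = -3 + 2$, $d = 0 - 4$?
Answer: $576$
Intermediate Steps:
$d = -4$
$F = -8$ ($F = -7 + \left(-3 + 2\right) = -7 - 1 = -8$)
$Y{\left(Z \right)} = 6 Z$ ($Y{\left(Z \right)} = 3 \left(Z + Z\right) = 3 \cdot 2 Z = 6 Z$)
$- 18 \left(Y{\left(d \right)} + F\right) = - 18 \left(6 \left(-4\right) - 8\right) = - 18 \left(-24 - 8\right) = \left(-18\right) \left(-32\right) = 576$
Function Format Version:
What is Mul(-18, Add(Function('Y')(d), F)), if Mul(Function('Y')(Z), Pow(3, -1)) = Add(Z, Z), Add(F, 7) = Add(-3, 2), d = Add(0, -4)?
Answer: 576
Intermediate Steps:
d = -4
F = -8 (F = Add(-7, Add(-3, 2)) = Add(-7, -1) = -8)
Function('Y')(Z) = Mul(6, Z) (Function('Y')(Z) = Mul(3, Add(Z, Z)) = Mul(3, Mul(2, Z)) = Mul(6, Z))
Mul(-18, Add(Function('Y')(d), F)) = Mul(-18, Add(Mul(6, -4), -8)) = Mul(-18, Add(-24, -8)) = Mul(-18, -32) = 576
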